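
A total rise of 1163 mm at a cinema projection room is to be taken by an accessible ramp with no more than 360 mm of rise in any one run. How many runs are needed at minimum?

4 runs

⌈1163/360⌉ = 4 ramp runs.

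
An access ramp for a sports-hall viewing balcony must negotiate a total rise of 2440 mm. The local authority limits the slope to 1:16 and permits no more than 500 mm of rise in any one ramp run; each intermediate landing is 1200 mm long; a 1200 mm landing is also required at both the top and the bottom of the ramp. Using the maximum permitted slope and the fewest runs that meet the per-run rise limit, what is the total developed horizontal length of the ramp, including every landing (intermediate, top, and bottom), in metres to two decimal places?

At most 500 each: 2440/500 = 4.88, giving 5 ramp runs. That means 4 intermediate landings.
Ramp run (horizontal) at 1:16: 2440 × 16 = 39040 mm.
Intermediate landings: 4 × 1200 = 4800 mm.
Top and bottom landings: 2 × 1200 = 2400 mm.
Total = 39040 + 4800 + 2400 = 46240 mm.
= 46.24 m.

46.24 m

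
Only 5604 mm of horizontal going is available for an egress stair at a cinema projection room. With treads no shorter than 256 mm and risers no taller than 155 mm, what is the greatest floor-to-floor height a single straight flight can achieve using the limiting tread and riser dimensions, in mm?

3410 mm

Treads that fit: ⌊5604 / 256⌋ = 21.
Risers = treads + 1 = 22.
Maximum height = 22 × 155 = 3410 mm.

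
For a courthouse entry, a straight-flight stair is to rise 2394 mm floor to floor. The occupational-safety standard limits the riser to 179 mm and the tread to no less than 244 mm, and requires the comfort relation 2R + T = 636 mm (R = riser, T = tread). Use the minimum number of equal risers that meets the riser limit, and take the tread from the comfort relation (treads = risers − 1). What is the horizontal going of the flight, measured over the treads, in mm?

⌈2394/179⌉ = 14 risers.
Each riser is 2394/14 = 171 mm (≤ 179 mm).
T = 636 − 2·171 = 294 mm, which satisfies the 244 mm minimum.
14 risers give 13 treads; going = 13 × 294 = 3822 mm.

3822 mm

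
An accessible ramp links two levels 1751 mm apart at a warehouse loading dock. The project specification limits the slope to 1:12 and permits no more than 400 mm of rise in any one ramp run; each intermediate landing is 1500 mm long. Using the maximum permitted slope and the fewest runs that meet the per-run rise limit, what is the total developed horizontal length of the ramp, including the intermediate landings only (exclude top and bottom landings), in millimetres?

At most 400 each: 1751/400 = 4.38, giving 5 ramp runs. That means 4 intermediate landings.
Ramp run (horizontal) at 1:12: 1751 × 12 = 21012 mm.
4 intermediate landings contribute 4 × 1500 = 6000 mm.
Total developed length = 21012 + 6000 = 27012 mm.

27012 mm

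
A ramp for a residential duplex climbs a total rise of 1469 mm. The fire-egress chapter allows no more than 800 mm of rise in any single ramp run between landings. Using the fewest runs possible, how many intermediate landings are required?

1 intermediate landings

⌈1469/800⌉ = 2 ramp runs.
2 runs are separated by 1 intermediate landings.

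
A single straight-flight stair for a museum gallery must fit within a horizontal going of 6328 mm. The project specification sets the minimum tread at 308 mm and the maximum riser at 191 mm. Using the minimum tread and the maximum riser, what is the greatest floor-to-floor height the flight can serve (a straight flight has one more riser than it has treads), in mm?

6328 / 308 = 20.55, so 20 treads fit.
Risers = treads + 1 = 21.
Maximum height = 21 × 191 = 4011 mm.

4011 mm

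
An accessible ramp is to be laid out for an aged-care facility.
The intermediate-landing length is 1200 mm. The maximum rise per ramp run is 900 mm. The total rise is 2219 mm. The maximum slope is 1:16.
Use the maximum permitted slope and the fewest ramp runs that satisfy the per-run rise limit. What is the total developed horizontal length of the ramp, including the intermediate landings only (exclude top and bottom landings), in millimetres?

37904 mm

2219 / 900 = 2.47, so 3 ramp runs are needed. That means 2 intermediate landings.
Horizontal run for 2219 mm of rise at 1:16 is 2219 × 16 = 35504 mm.
2 intermediate landings contribute 2 × 1200 = 2400 mm.
Developed length = 35504 + 2400 = 37904 mm.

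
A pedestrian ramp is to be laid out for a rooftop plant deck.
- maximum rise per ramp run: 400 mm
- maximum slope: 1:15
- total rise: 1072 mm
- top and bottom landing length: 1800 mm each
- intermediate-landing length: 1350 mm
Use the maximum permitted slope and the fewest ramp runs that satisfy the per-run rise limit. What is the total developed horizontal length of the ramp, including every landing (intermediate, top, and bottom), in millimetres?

22380 mm

1072 / 400 = 2.68, so 3 ramp runs are needed. That means 2 intermediate landings.
Horizontal run for 1072 mm of rise at 1:15 is 1072 × 15 = 16080 mm.
Intermediate landings: 2 × 1350 = 2700 mm.
Top and bottom landings: 2 × 1800 = 3600 mm.
Total = 16080 + 2700 + 3600 = 22380 mm.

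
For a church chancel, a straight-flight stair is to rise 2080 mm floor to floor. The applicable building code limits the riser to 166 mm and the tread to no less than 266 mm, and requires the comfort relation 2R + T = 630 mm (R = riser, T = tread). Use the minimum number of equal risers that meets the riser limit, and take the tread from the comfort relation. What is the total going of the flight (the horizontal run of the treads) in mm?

At most 166 each: 2080/166 = 12.53, giving 13 risers.
R = 2080 ÷ 13 = 160 mm.
T = 630 − 2·160 = 310 mm, which satisfies the 266 mm minimum.
Going = (13 − 1) × 310 = 3720 mm.

3720 mm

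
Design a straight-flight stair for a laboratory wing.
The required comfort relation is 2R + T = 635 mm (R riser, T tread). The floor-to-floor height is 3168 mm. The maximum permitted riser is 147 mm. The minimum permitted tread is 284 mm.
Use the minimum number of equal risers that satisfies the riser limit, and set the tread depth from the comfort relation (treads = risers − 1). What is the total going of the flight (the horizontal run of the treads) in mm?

7287 mm

At most 147 each: 3168/147 = 21.55, giving 22 risers.
R = 3168 ÷ 22 = 144 mm.
From 2R + T = 635: T = 635 − 288 = 347 mm.
Treads = 22 − 1 = 21; going = 21 × 347 = 7287 mm.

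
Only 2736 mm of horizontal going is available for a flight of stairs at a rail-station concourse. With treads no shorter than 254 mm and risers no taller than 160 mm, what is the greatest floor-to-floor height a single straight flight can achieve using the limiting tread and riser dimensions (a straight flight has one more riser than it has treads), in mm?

2736 / 254 = 10.77, so 10 treads fit.
Risers = treads + 1 = 11.
Maximum height = 11 × 160 = 1760 mm.

1760 mm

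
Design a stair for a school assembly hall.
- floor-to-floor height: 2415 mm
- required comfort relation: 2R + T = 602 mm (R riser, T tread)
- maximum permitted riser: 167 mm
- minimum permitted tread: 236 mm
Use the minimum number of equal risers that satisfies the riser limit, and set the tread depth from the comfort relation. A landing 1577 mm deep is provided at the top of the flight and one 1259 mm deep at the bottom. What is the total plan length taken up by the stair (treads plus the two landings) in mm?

2415 / 167 = 14.461 → round up to 15 risers.
Each riser is 2415/15 = 161 mm (≤ 167 mm).
Tread T = 602 − 2 × 161 = 280 mm (≥ 236 mm).
Treads = 15 − 1 = 14; going = 14 × 280 = 3920 mm.
Add landings: 3920 + 1577 + 1259 = 6756 mm.

6756 mm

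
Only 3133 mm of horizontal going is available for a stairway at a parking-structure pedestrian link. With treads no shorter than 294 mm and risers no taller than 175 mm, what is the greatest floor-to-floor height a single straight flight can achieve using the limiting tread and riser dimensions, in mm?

1925 mm

3133 / 294 = 10.66, so 10 treads fit.
Risers = treads + 1 = 11.
Maximum height = 11 × 175 = 1925 mm.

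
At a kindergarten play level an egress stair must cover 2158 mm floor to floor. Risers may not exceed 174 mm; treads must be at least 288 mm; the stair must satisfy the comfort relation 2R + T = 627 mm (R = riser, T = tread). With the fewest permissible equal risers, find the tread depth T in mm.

295 mm

At most 174 each: 2158/174 = 12.40, giving 13 risers.
Each riser is 2158/13 = 166 mm (≤ 174 mm).
T = 627 − 2·166 = 295 mm, which satisfies the 288 mm minimum.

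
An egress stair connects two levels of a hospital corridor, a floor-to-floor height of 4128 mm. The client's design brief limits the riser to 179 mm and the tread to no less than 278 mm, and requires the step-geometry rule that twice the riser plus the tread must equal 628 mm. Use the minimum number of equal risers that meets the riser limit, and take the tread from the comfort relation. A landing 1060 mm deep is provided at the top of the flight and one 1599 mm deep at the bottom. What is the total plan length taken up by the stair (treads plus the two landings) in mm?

9191 mm

⌈4128/179⌉ = 24 risers.
Each riser is 4128/24 = 172 mm (≤ 179 mm).
Tread T = 628 − 2 × 172 = 284 mm (≥ 278 mm).
Going = (24 − 1) × 284 = 6532 mm.
Add landings: 6532 + 1060 + 1599 = 9191 mm.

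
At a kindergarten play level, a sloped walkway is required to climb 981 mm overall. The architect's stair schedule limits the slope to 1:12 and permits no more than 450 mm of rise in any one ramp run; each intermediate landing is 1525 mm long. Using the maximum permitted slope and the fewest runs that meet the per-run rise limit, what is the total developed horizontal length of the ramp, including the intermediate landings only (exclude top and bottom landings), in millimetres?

At most 450 each: 981/450 = 2.18, giving 3 ramp runs. That means 2 intermediate landings.
Horizontal run for 981 mm of rise at 1:12 is 981 × 12 = 11772 mm.
2 intermediate landings contribute 2 × 1525 = 3050 mm.
Total developed length = 11772 + 3050 = 14822 mm.

14822 mm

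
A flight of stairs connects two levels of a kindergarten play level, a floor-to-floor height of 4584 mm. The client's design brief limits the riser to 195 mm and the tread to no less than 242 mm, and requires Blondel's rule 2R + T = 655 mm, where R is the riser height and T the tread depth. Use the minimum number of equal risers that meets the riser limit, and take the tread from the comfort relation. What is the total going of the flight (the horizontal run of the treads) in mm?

⌈4584/195⌉ = 24 risers.
Riser R = 4584 / 24 = 191 mm, within the 195 mm limit.
T = 655 − 2·191 = 273 mm, which satisfies the 242 mm minimum.
Going = (24 − 1) × 273 = 6279 mm.

6279 mm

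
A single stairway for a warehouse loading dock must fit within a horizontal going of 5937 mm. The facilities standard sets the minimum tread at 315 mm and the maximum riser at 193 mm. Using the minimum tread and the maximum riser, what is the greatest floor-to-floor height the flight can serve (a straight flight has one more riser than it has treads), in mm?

Treads that fit: ⌊5937 / 315⌋ = 18.
Risers = treads + 1 = 19.
Maximum height = 19 × 193 = 3667 mm.

3667 mm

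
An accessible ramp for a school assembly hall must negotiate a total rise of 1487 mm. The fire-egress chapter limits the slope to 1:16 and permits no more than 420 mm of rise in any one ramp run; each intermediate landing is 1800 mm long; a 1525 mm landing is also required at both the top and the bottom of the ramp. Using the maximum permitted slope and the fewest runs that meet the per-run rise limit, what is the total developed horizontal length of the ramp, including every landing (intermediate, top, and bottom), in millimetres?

32242 mm

1487 / 420 = 3.54, so 4 ramp runs are needed. That means 3 intermediate landings.
Ramp run (horizontal) at 1:16: 1487 × 16 = 23792 mm.
Intermediate landings: 3 × 1800 = 5400 mm.
Top and bottom landings: 2 × 1525 = 3050 mm.
Total = 23792 + 5400 + 3050 = 32242 mm.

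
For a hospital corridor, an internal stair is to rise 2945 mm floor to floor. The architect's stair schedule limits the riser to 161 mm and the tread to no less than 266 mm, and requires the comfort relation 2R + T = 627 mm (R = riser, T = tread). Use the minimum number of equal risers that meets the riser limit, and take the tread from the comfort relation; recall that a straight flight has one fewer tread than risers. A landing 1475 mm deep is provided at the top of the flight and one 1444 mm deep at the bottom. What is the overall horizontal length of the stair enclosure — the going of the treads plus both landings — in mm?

At most 161 each: 2945/161 = 18.29, giving 19 risers.
Riser R = 2945 / 19 = 155 mm, within the 161 mm limit.
Tread T = 627 − 2 × 155 = 317 mm (≥ 266 mm).
Going = (19 − 1) × 317 = 5706 mm.
Add landings: 5706 + 1475 + 1444 = 8625 mm.

8625 mm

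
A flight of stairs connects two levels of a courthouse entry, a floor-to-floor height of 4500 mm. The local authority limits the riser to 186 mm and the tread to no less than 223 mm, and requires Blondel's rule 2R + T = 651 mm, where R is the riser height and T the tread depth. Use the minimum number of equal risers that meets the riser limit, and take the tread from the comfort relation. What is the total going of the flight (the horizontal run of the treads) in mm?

⌈4500/186⌉ = 25 risers.
Each riser is 4500/25 = 180 mm (≤ 186 mm).
Tread T = 651 − 2 × 180 = 291 mm (≥ 223 mm).
25 risers give 24 treads; going = 24 × 291 = 6984 mm.

6984 mm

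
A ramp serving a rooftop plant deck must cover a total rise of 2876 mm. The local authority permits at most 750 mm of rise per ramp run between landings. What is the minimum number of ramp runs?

4 runs

2876 / 750 = 3.835 → round up to 4 ramp runs.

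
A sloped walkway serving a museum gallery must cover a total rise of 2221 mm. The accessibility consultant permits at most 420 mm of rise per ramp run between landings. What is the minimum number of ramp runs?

6 runs

2221 / 420 = 5.29, so 6 ramp runs are needed.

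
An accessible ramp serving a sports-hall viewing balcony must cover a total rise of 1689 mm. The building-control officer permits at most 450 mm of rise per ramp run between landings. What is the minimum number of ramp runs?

1689 / 450 = 3.75, so 4 ramp runs are needed.

4 runs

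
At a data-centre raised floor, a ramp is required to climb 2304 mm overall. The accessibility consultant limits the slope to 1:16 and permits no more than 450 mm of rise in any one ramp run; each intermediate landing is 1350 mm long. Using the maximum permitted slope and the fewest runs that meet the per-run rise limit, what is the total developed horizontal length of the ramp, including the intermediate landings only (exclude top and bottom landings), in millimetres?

At most 450 each: 2304/450 = 5.12, giving 6 ramp runs. That means 5 intermediate landings.
Horizontal run for 2304 mm of rise at 1:16 is 2304 × 16 = 36864 mm.
5 intermediate landings contribute 5 × 1350 = 6750 mm.
Developed length = 36864 + 6750 = 43614 mm.

43614 mm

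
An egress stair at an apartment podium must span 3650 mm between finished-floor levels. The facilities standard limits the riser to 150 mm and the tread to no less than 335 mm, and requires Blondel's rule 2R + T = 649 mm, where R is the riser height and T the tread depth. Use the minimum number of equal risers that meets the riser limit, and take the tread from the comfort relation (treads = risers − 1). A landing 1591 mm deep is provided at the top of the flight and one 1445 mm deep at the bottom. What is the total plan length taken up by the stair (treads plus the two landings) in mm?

11604 mm

3650 / 150 = 24.333 → round up to 25 risers.
Each riser is 3650/25 = 146 mm (≤ 150 mm).
From 2R + T = 649: T = 649 − 292 = 357 mm.
Going = (25 − 1) × 357 = 8568 mm.
Enclosure = 8568 + 1591 + 1445 = 11604 mm.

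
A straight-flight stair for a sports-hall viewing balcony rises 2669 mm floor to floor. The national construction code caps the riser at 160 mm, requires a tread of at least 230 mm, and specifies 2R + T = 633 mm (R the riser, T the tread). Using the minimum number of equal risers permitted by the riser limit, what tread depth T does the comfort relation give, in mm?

2669 / 160 = 16.681 → round up to 17 risers.
Each riser is 2669/17 = 157 mm (≤ 160 mm).
Tread T = 633 − 2 × 157 = 319 mm (≥ 230 mm).

319 mm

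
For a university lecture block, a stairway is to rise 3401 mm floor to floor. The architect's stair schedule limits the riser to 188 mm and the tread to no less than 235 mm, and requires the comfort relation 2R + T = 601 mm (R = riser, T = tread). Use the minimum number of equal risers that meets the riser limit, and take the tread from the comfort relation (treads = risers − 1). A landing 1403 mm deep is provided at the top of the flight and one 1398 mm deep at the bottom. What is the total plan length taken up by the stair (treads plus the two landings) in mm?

At most 188 each: 3401/188 = 18.09, giving 19 risers.
Riser R = 3401 / 19 = 179 mm, within the 188 mm limit.
T = 601 − 2·179 = 243 mm, which satisfies the 235 mm minimum.
Going = (19 − 1) × 243 = 4374 mm.
Add landings: 4374 + 1403 + 1398 = 7175 mm.

7175 mm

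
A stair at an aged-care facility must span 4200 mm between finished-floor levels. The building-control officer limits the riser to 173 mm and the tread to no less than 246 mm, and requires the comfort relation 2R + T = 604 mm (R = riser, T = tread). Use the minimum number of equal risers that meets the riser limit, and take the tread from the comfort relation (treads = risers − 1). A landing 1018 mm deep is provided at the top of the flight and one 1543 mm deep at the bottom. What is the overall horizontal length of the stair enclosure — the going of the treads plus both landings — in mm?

8993 mm

⌈4200/173⌉ = 25 risers.
R = 4200 ÷ 25 = 168 mm.
Tread T = 604 − 2 × 168 = 268 mm (≥ 246 mm).
Going = (25 − 1) × 268 = 6432 mm.
Add landings: 6432 + 1018 + 1543 = 8993 mm.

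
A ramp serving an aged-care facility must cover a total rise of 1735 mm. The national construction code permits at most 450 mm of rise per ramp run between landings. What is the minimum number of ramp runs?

4 runs

1735 / 450 = 3.856 → round up to 4 ramp runs.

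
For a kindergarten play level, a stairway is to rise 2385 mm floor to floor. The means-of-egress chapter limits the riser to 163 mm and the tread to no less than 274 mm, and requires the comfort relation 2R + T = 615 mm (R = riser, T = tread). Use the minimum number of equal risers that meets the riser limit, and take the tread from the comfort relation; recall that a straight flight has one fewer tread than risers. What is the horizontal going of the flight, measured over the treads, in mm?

4158 mm

⌈2385/163⌉ = 15 risers.
Each riser is 2385/15 = 159 mm (≤ 163 mm).
T = 615 − 2·159 = 297 mm, which satisfies the 274 mm minimum.
Treads = 15 − 1 = 14; going = 14 × 297 = 4158 mm.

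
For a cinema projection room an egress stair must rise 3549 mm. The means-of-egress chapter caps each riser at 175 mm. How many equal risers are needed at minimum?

3549 / 175 = 20.280 → round up to 21 risers.

21 risers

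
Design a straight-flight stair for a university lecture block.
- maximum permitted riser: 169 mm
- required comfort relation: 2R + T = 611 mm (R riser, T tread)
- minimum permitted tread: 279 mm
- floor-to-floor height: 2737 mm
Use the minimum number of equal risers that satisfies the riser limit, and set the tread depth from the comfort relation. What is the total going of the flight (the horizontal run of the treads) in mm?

At most 169 each: 2737/169 = 16.20, giving 17 risers.
Each riser is 2737/17 = 161 mm (≤ 169 mm).
Tread T = 611 − 2 × 161 = 289 mm (≥ 279 mm).
17 risers give 16 treads; going = 16 × 289 = 4624 mm.

4624 mm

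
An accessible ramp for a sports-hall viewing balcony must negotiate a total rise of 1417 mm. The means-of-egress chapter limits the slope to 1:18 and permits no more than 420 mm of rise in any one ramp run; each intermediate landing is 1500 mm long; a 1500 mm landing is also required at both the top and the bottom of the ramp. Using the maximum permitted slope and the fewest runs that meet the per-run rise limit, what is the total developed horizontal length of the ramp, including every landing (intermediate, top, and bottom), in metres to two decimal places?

33.01 m

At most 420 each: 1417/420 = 3.37, giving 4 ramp runs. That means 3 intermediate landings.
Horizontal run for 1417 mm of rise at 1:18 is 1417 × 18 = 25506 mm.
3 intermediate landings contribute 3 × 1500 = 4500 mm.
Top and bottom landings: 2 × 1500 = 3000 mm.
Total = 25506 + 4500 + 3000 = 33006 mm.
= 33.01 m.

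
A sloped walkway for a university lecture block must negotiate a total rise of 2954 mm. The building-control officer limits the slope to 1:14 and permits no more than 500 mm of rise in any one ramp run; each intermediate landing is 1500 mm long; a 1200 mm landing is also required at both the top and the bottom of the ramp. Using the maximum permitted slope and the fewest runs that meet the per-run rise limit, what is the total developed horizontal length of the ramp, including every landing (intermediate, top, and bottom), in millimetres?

At most 500 each: 2954/500 = 5.91, giving 6 ramp runs. That means 5 intermediate landings.
Horizontal run for 2954 mm of rise at 1:14 is 2954 × 14 = 41356 mm.
5 intermediate landings contribute 5 × 1500 = 7500 mm.
Top and bottom landings: 2 × 1200 = 2400 mm.
Total = 41356 + 7500 + 2400 = 51256 mm.

51256 mm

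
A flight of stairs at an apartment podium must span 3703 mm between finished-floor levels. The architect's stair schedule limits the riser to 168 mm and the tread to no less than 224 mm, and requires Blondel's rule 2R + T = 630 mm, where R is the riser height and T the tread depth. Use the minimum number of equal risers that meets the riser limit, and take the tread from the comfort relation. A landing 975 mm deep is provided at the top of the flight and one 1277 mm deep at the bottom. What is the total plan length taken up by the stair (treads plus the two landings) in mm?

9028 mm

⌈3703/168⌉ = 23 risers.
Each riser is 3703/23 = 161 mm (≤ 168 mm).
Tread T = 630 − 2 × 161 = 308 mm (≥ 224 mm).
Going = (23 − 1) × 308 = 6776 mm.
Add landings: 6776 + 975 + 1277 = 9028 mm.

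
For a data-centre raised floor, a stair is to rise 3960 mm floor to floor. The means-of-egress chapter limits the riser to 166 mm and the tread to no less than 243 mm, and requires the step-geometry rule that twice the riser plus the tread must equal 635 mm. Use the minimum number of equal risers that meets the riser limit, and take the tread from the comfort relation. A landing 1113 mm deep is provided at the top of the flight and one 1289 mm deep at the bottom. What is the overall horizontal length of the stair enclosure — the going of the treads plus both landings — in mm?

9417 mm

3960 / 166 = 23.86, so 24 risers are needed.
R = 3960 ÷ 24 = 165 mm.
Tread T = 635 − 2 × 165 = 305 mm (≥ 243 mm).
Going = (24 − 1) × 305 = 7015 mm.
Add landings: 7015 + 1113 + 1289 = 9417 mm.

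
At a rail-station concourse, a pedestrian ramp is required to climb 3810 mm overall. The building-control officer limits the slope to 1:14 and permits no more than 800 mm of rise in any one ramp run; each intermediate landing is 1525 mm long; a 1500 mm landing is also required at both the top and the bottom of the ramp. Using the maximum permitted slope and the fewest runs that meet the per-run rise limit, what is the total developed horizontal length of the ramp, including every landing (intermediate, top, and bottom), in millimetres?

62440 mm

At most 800 each: 3810/800 = 4.76, giving 5 ramp runs. That means 4 intermediate landings.
Horizontal run for 3810 mm of rise at 1:14 is 3810 × 14 = 53340 mm.
4 intermediate landings contribute 4 × 1525 = 6100 mm.
Top and bottom landings: 2 × 1500 = 3000 mm.
Total = 53340 + 6100 + 3000 = 62440 mm.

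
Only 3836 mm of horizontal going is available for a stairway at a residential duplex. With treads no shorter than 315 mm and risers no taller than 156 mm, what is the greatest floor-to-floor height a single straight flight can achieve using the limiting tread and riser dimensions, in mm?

Treads that fit: ⌊3836 / 315⌋ = 12.
Risers = treads + 1 = 13.
Maximum height = 13 × 156 = 2028 mm.

2028 mm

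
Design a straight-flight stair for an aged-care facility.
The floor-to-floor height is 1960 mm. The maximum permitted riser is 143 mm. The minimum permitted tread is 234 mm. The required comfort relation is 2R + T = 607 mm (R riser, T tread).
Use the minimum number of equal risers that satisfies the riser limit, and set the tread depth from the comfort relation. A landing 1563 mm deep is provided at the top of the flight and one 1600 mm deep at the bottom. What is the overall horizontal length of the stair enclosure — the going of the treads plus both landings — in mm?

1960 / 143 = 13.706 → round up to 14 risers.
R = 1960 ÷ 14 = 140 mm.
Tread T = 607 − 2 × 140 = 327 mm (≥ 234 mm).
14 risers give 13 treads; going = 13 × 327 = 4251 mm.
Add landings: 4251 + 1563 + 1600 = 7414 mm.

7414 mm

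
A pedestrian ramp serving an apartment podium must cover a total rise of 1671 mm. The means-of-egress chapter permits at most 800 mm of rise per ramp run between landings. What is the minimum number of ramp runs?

3 runs

1671 / 800 = 2.09, so 3 ramp runs are needed.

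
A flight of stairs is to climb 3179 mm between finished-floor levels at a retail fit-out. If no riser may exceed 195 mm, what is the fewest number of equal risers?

17 risers

At most 195 each: 3179/195 = 16.30, giving 17 risers.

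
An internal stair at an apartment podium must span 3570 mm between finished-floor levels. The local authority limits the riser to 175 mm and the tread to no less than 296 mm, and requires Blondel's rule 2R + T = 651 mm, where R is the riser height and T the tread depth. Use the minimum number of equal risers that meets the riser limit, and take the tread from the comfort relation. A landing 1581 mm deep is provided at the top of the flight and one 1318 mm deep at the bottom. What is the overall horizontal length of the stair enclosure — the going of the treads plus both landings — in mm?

3570 / 175 = 20.40, so 21 risers are needed.
R = 3570 ÷ 21 = 170 mm.
T = 651 − 2·170 = 311 mm, which satisfies the 296 mm minimum.
21 risers give 20 treads; going = 20 × 311 = 6220 mm.
Add landings: 6220 + 1581 + 1318 = 9119 mm.

9119 mm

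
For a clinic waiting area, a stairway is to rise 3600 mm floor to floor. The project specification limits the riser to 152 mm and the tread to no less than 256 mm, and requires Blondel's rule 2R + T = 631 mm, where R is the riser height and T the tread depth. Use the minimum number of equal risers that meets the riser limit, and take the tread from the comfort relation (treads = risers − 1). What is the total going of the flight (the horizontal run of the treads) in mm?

7613 mm

3600 / 152 = 23.68, so 24 risers are needed.
Riser R = 3600 / 24 = 150 mm, within the 152 mm limit.
T = 631 − 2·150 = 331 mm, which satisfies the 256 mm minimum.
Treads = 24 − 1 = 23; going = 23 × 331 = 7613 mm.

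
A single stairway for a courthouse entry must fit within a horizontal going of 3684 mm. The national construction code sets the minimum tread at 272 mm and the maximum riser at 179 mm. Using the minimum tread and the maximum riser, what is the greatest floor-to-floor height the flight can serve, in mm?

3684 / 272 = 13.54, so 13 treads fit.
Risers = treads + 1 = 14.
Maximum height = 14 × 179 = 2506 mm.

2506 mm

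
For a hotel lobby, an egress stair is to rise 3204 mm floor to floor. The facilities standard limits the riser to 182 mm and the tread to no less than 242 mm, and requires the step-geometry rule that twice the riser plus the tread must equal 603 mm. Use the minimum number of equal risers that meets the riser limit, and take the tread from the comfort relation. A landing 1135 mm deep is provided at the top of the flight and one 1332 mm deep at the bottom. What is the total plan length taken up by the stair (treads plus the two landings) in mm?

6666 mm

3204 / 182 = 17.604 → round up to 18 risers.
R = 3204 ÷ 18 = 178 mm.
Tread T = 603 − 2 × 178 = 247 mm (≥ 242 mm).
18 risers give 17 treads; going = 17 × 247 = 4199 mm.
Enclosure = 4199 + 1135 + 1332 = 6666 mm.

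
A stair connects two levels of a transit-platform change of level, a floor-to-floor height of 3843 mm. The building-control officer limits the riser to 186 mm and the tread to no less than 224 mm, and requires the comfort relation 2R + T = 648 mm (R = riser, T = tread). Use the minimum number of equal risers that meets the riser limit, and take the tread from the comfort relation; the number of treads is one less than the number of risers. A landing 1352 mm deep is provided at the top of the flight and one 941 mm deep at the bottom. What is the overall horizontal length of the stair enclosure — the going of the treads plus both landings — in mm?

3843 / 186 = 20.66, so 21 risers are needed.
Each riser is 3843/21 = 183 mm (≤ 186 mm).
From 2R + T = 648: T = 648 − 366 = 282 mm.
21 risers give 20 treads; going = 20 × 282 = 5640 mm.
Add landings: 5640 + 1352 + 941 = 7933 mm.

7933 mm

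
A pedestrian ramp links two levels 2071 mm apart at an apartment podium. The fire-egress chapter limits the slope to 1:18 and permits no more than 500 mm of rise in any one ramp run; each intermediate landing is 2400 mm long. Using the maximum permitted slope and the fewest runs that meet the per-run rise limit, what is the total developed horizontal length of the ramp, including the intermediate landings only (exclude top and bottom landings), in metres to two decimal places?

46.88 m

⌈2071/500⌉ = 5 ramp runs. That means 4 intermediate landings.
Horizontal run for 2071 mm of rise at 1:18 is 2071 × 18 = 37278 mm.
Intermediate landings: 4 × 2400 = 9600 mm.
Total developed length = 37278 + 9600 = 46878 mm.
= 46.88 m.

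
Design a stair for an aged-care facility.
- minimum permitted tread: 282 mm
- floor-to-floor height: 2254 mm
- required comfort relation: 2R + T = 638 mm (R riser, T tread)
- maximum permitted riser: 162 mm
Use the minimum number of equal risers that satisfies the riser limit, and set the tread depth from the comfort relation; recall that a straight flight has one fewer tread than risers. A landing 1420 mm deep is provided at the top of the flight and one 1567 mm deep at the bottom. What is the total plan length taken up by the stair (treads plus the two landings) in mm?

7095 mm

⌈2254/162⌉ = 14 risers.
R = 2254 ÷ 14 = 161 mm.
From 2R + T = 638: T = 638 − 322 = 316 mm.
Treads = 14 − 1 = 13; going = 13 × 316 = 4108 mm.
Enclosure = 4108 + 1420 + 1567 = 7095 mm.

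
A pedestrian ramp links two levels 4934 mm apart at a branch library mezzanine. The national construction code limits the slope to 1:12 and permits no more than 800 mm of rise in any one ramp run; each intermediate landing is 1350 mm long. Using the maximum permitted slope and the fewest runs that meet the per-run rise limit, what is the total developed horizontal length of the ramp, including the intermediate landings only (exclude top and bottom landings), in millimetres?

67308 mm

4934 / 800 = 6.17, so 7 ramp runs are needed. That means 6 intermediate landings.
Horizontal run for 4934 mm of rise at 1:12 is 4934 × 12 = 59208 mm.
6 intermediate landings contribute 6 × 1350 = 8100 mm.
Developed length = 59208 + 8100 = 67308 mm.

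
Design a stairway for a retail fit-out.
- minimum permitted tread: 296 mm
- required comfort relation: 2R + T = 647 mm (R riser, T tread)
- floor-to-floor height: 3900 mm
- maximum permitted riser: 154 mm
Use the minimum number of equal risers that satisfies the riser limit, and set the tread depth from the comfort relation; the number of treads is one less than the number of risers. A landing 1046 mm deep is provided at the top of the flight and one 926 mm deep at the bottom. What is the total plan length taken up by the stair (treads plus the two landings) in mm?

10647 mm

At most 154 each: 3900/154 = 25.32, giving 26 risers.
R = 3900 ÷ 26 = 150 mm.
Tread T = 647 − 2 × 150 = 347 mm (≥ 296 mm).
26 risers give 25 treads; going = 25 × 347 = 8675 mm.
Add landings: 8675 + 1046 + 926 = 10647 mm.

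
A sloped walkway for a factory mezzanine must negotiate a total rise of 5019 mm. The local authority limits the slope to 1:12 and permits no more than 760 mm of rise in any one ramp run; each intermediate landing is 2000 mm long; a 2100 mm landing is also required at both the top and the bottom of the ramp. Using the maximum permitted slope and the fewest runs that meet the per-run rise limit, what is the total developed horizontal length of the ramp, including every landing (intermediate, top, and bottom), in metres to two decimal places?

5019 / 760 = 6.60, so 7 ramp runs are needed. That means 6 intermediate landings.
Ramp run (horizontal) at 1:12: 5019 × 12 = 60228 mm.
6 intermediate landings contribute 6 × 2000 = 12000 mm.
Top and bottom landings: 2 × 2100 = 4200 mm.
Total = 60228 + 12000 + 4200 = 76428 mm.
= 76.43 m.

76.43 m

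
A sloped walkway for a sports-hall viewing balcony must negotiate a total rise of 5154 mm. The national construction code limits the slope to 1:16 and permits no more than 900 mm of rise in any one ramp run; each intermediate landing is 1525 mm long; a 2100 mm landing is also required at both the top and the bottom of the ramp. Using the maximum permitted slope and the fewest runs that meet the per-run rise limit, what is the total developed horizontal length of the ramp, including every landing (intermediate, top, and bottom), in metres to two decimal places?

⌈5154/900⌉ = 6 ramp runs. That means 5 intermediate landings.
Horizontal run for 5154 mm of rise at 1:16 is 5154 × 16 = 82464 mm.
5 intermediate landings contribute 5 × 1525 = 7625 mm.
Top and bottom landings: 2 × 2100 = 4200 mm.
Total = 82464 + 7625 + 4200 = 94289 mm.
= 94.29 m.

94.29 m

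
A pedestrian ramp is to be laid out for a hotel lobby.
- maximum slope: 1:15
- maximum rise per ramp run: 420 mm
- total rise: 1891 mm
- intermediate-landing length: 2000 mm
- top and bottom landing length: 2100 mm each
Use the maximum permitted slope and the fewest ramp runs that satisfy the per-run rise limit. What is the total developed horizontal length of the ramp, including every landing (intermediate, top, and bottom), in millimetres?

40565 mm

1891 / 420 = 4.50, so 5 ramp runs are needed. That means 4 intermediate landings.
Horizontal run for 1891 mm of rise at 1:15 is 1891 × 15 = 28365 mm.
Intermediate landings: 4 × 2000 = 8000 mm.
Top and bottom landings: 2 × 2100 = 4200 mm.
Total = 28365 + 8000 + 4200 = 40565 mm.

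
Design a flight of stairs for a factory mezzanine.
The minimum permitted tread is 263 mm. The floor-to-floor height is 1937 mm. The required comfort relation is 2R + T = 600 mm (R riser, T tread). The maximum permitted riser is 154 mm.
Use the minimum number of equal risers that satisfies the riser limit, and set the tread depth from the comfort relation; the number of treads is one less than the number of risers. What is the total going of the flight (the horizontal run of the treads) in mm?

⌈1937/154⌉ = 13 risers.
R = 1937 ÷ 13 = 149 mm.
T = 600 − 2·149 = 302 mm, which satisfies the 263 mm minimum.
Treads = 13 − 1 = 12; going = 12 × 302 = 3624 mm.

3624 mm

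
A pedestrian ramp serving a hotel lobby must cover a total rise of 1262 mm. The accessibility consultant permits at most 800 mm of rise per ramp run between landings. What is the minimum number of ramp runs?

1262 / 800 = 1.577 → round up to 2 ramp runs.

2 runs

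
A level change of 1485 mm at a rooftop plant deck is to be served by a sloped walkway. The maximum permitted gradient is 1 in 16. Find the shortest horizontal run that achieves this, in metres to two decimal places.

At 1:16 the run is 16 × 1485 = 23760 mm.
23760 mm = 23.76 m.

23.76 m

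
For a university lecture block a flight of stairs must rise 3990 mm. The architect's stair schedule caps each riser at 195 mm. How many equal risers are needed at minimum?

21 risers

3990 / 195 = 20.46, so 21 risers are needed.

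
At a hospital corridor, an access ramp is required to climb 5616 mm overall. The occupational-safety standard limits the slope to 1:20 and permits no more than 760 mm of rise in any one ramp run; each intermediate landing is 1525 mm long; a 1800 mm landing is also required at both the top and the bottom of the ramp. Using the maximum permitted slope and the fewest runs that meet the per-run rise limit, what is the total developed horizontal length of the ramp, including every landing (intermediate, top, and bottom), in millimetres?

5616 / 760 = 7.389 → round up to 8 ramp runs. That means 7 intermediate landings.
Horizontal run for 5616 mm of rise at 1:20 is 5616 × 20 = 112320 mm.
7 intermediate landings contribute 7 × 1525 = 10675 mm.
Top and bottom landings: 2 × 1800 = 3600 mm.
Total = 112320 + 10675 + 3600 = 126595 mm.

126595 mm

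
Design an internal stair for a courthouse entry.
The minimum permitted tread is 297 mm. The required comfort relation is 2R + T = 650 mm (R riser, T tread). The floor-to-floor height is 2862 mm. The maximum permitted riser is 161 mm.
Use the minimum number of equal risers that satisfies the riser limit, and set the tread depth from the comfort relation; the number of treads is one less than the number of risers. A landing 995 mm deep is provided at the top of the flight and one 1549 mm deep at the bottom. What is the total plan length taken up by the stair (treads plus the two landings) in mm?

2862 / 161 = 17.78, so 18 risers are needed.
Each riser is 2862/18 = 159 mm (≤ 161 mm).
T = 650 − 2·159 = 332 mm, which satisfies the 297 mm minimum.
Treads = 18 − 1 = 17; going = 17 × 332 = 5644 mm.
Add landings: 5644 + 995 + 1549 = 8188 mm.

8188 mm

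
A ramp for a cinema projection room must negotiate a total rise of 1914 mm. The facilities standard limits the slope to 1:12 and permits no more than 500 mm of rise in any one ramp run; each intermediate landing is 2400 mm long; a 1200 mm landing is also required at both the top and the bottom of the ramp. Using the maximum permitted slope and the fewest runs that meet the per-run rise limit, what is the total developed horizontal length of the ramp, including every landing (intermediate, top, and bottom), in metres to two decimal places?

1914 / 500 = 3.828 → round up to 4 ramp runs. That means 3 intermediate landings.
Horizontal run for 1914 mm of rise at 1:12 is 1914 × 12 = 22968 mm.
Intermediate landings: 3 × 2400 = 7200 mm.
Top and bottom landings: 2 × 1200 = 2400 mm.
Total = 22968 + 7200 + 2400 = 32568 mm.
= 32.57 m.

32.57 m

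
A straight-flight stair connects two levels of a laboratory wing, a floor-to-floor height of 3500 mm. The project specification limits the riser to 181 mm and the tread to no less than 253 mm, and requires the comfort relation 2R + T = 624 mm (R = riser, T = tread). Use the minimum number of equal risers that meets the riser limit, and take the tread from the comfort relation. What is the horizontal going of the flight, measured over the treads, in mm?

At most 181 each: 3500/181 = 19.34, giving 20 risers.
Riser R = 3500 / 20 = 175 mm, within the 181 mm limit.
Tread T = 624 − 2 × 175 = 274 mm (≥ 253 mm).
Going = (20 − 1) × 274 = 5206 mm.

5206 mm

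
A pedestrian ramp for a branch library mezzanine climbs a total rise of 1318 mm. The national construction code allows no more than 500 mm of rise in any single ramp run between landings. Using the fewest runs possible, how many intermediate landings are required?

2 intermediate landings

At most 500 each: 1318/500 = 2.64, giving 3 ramp runs.
3 runs are separated by 2 intermediate landings.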